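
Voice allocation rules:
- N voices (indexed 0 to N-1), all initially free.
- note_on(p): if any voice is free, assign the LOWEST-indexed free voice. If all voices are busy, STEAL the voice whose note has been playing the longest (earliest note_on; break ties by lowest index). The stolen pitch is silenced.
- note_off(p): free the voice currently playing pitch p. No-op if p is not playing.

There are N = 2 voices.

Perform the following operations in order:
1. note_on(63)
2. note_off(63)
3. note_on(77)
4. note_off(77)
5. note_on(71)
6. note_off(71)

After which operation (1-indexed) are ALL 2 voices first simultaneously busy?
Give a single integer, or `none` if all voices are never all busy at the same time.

Op 1: note_on(63): voice 0 is free -> assigned | voices=[63 -]
Op 2: note_off(63): free voice 0 | voices=[- -]
Op 3: note_on(77): voice 0 is free -> assigned | voices=[77 -]
Op 4: note_off(77): free voice 0 | voices=[- -]
Op 5: note_on(71): voice 0 is free -> assigned | voices=[71 -]
Op 6: note_off(71): free voice 0 | voices=[- -]

Answer: none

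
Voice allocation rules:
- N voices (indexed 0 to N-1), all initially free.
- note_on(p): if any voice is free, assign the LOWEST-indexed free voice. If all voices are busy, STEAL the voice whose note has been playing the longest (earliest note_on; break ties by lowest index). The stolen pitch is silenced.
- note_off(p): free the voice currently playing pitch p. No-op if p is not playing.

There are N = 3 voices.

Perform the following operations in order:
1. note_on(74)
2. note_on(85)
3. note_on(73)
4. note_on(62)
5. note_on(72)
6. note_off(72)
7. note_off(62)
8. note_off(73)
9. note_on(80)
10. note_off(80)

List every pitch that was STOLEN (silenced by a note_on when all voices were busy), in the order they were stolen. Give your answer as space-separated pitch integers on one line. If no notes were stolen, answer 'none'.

Op 1: note_on(74): voice 0 is free -> assigned | voices=[74 - -]
Op 2: note_on(85): voice 1 is free -> assigned | voices=[74 85 -]
Op 3: note_on(73): voice 2 is free -> assigned | voices=[74 85 73]
Op 4: note_on(62): all voices busy, STEAL voice 0 (pitch 74, oldest) -> assign | voices=[62 85 73]
Op 5: note_on(72): all voices busy, STEAL voice 1 (pitch 85, oldest) -> assign | voices=[62 72 73]
Op 6: note_off(72): free voice 1 | voices=[62 - 73]
Op 7: note_off(62): free voice 0 | voices=[- - 73]
Op 8: note_off(73): free voice 2 | voices=[- - -]
Op 9: note_on(80): voice 0 is free -> assigned | voices=[80 - -]
Op 10: note_off(80): free voice 0 | voices=[- - -]

Answer: 74 85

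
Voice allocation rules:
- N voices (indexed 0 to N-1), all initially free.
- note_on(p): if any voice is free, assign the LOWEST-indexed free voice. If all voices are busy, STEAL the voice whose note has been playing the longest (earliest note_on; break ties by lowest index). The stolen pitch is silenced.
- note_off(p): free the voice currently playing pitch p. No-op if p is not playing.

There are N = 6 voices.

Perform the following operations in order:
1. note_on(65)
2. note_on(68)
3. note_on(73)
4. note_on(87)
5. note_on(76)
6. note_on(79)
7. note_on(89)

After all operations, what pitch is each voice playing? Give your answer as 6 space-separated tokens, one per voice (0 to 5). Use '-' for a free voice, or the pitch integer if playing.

Op 1: note_on(65): voice 0 is free -> assigned | voices=[65 - - - - -]
Op 2: note_on(68): voice 1 is free -> assigned | voices=[65 68 - - - -]
Op 3: note_on(73): voice 2 is free -> assigned | voices=[65 68 73 - - -]
Op 4: note_on(87): voice 3 is free -> assigned | voices=[65 68 73 87 - -]
Op 5: note_on(76): voice 4 is free -> assigned | voices=[65 68 73 87 76 -]
Op 6: note_on(79): voice 5 is free -> assigned | voices=[65 68 73 87 76 79]
Op 7: note_on(89): all voices busy, STEAL voice 0 (pitch 65, oldest) -> assign | voices=[89 68 73 87 76 79]

Answer: 89 68 73 87 76 79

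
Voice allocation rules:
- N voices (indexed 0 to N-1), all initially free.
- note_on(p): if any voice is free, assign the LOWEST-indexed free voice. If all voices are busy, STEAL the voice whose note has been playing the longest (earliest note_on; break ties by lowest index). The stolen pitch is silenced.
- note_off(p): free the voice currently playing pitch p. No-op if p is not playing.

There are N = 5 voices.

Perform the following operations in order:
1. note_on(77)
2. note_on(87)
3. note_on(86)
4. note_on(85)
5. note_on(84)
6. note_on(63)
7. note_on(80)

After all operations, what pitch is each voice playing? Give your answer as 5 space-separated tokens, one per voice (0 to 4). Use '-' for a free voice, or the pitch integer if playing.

Op 1: note_on(77): voice 0 is free -> assigned | voices=[77 - - - -]
Op 2: note_on(87): voice 1 is free -> assigned | voices=[77 87 - - -]
Op 3: note_on(86): voice 2 is free -> assigned | voices=[77 87 86 - -]
Op 4: note_on(85): voice 3 is free -> assigned | voices=[77 87 86 85 -]
Op 5: note_on(84): voice 4 is free -> assigned | voices=[77 87 86 85 84]
Op 6: note_on(63): all voices busy, STEAL voice 0 (pitch 77, oldest) -> assign | voices=[63 87 86 85 84]
Op 7: note_on(80): all voices busy, STEAL voice 1 (pitch 87, oldest) -> assign | voices=[63 80 86 85 84]

Answer: 63 80 86 85 84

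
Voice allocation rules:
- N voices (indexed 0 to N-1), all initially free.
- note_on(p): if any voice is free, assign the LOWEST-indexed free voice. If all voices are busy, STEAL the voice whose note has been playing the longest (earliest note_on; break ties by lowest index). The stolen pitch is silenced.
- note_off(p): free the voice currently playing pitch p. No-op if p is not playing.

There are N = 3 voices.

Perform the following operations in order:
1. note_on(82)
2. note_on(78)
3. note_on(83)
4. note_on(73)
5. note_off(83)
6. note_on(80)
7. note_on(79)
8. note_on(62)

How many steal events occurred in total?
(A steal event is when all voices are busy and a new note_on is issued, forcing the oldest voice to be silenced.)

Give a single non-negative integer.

Op 1: note_on(82): voice 0 is free -> assigned | voices=[82 - -]
Op 2: note_on(78): voice 1 is free -> assigned | voices=[82 78 -]
Op 3: note_on(83): voice 2 is free -> assigned | voices=[82 78 83]
Op 4: note_on(73): all voices busy, STEAL voice 0 (pitch 82, oldest) -> assign | voices=[73 78 83]
Op 5: note_off(83): free voice 2 | voices=[73 78 -]
Op 6: note_on(80): voice 2 is free -> assigned | voices=[73 78 80]
Op 7: note_on(79): all voices busy, STEAL voice 1 (pitch 78, oldest) -> assign | voices=[73 79 80]
Op 8: note_on(62): all voices busy, STEAL voice 0 (pitch 73, oldest) -> assign | voices=[62 79 80]

Answer: 3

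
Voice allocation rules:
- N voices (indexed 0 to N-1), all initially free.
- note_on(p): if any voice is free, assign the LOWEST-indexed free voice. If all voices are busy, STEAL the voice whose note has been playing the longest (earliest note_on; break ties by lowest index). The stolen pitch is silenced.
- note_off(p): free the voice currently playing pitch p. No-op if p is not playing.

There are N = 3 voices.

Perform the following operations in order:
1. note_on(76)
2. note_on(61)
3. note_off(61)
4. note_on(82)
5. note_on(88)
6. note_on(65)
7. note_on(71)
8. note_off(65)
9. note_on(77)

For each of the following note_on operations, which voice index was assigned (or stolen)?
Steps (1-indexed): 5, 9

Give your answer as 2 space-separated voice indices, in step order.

Answer: 2 0

Derivation:
Op 1: note_on(76): voice 0 is free -> assigned | voices=[76 - -]
Op 2: note_on(61): voice 1 is free -> assigned | voices=[76 61 -]
Op 3: note_off(61): free voice 1 | voices=[76 - -]
Op 4: note_on(82): voice 1 is free -> assigned | voices=[76 82 -]
Op 5: note_on(88): voice 2 is free -> assigned | voices=[76 82 88]
Op 6: note_on(65): all voices busy, STEAL voice 0 (pitch 76, oldest) -> assign | voices=[65 82 88]
Op 7: note_on(71): all voices busy, STEAL voice 1 (pitch 82, oldest) -> assign | voices=[65 71 88]
Op 8: note_off(65): free voice 0 | voices=[- 71 88]
Op 9: note_on(77): voice 0 is free -> assigned | voices=[77 71 88]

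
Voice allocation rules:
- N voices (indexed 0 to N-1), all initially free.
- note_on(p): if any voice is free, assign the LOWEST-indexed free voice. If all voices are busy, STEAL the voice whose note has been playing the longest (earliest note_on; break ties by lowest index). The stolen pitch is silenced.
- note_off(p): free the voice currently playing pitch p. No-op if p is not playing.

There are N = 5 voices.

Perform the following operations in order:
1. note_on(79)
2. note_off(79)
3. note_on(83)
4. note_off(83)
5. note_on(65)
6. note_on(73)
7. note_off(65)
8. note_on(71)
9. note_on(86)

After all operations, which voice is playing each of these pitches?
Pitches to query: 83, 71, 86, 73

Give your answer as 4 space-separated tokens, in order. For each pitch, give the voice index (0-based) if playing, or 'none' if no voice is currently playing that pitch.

Answer: none 0 2 1

Derivation:
Op 1: note_on(79): voice 0 is free -> assigned | voices=[79 - - - -]
Op 2: note_off(79): free voice 0 | voices=[- - - - -]
Op 3: note_on(83): voice 0 is free -> assigned | voices=[83 - - - -]
Op 4: note_off(83): free voice 0 | voices=[- - - - -]
Op 5: note_on(65): voice 0 is free -> assigned | voices=[65 - - - -]
Op 6: note_on(73): voice 1 is free -> assigned | voices=[65 73 - - -]
Op 7: note_off(65): free voice 0 | voices=[- 73 - - -]
Op 8: note_on(71): voice 0 is free -> assigned | voices=[71 73 - - -]
Op 9: note_on(86): voice 2 is free -> assigned | voices=[71 73 86 - -]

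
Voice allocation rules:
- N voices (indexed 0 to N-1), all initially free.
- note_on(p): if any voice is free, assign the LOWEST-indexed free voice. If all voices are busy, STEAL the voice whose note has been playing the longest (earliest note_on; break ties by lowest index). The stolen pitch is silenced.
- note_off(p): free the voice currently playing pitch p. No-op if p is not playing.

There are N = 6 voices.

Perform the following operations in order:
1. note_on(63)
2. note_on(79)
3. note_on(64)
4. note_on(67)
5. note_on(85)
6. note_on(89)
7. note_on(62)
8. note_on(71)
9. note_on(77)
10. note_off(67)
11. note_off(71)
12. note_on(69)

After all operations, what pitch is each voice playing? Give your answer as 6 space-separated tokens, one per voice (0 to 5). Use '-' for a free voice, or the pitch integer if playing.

Op 1: note_on(63): voice 0 is free -> assigned | voices=[63 - - - - -]
Op 2: note_on(79): voice 1 is free -> assigned | voices=[63 79 - - - -]
Op 3: note_on(64): voice 2 is free -> assigned | voices=[63 79 64 - - -]
Op 4: note_on(67): voice 3 is free -> assigned | voices=[63 79 64 67 - -]
Op 5: note_on(85): voice 4 is free -> assigned | voices=[63 79 64 67 85 -]
Op 6: note_on(89): voice 5 is free -> assigned | voices=[63 79 64 67 85 89]
Op 7: note_on(62): all voices busy, STEAL voice 0 (pitch 63, oldest) -> assign | voices=[62 79 64 67 85 89]
Op 8: note_on(71): all voices busy, STEAL voice 1 (pitch 79, oldest) -> assign | voices=[62 71 64 67 85 89]
Op 9: note_on(77): all voices busy, STEAL voice 2 (pitch 64, oldest) -> assign | voices=[62 71 77 67 85 89]
Op 10: note_off(67): free voice 3 | voices=[62 71 77 - 85 89]
Op 11: note_off(71): free voice 1 | voices=[62 - 77 - 85 89]
Op 12: note_on(69): voice 1 is free -> assigned | voices=[62 69 77 - 85 89]

Answer: 62 69 77 - 85 89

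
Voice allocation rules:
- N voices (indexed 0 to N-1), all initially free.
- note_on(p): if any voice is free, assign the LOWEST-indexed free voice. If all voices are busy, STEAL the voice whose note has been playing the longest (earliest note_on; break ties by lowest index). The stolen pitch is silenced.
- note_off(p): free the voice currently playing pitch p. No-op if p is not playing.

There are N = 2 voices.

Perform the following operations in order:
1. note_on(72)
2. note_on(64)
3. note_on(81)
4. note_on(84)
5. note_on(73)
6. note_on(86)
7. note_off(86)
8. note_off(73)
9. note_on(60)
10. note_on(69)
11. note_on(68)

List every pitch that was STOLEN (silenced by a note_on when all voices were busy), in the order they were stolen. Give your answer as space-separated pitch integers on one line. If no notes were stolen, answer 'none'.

Op 1: note_on(72): voice 0 is free -> assigned | voices=[72 -]
Op 2: note_on(64): voice 1 is free -> assigned | voices=[72 64]
Op 3: note_on(81): all voices busy, STEAL voice 0 (pitch 72, oldest) -> assign | voices=[81 64]
Op 4: note_on(84): all voices busy, STEAL voice 1 (pitch 64, oldest) -> assign | voices=[81 84]
Op 5: note_on(73): all voices busy, STEAL voice 0 (pitch 81, oldest) -> assign | voices=[73 84]
Op 6: note_on(86): all voices busy, STEAL voice 1 (pitch 84, oldest) -> assign | voices=[73 86]
Op 7: note_off(86): free voice 1 | voices=[73 -]
Op 8: note_off(73): free voice 0 | voices=[- -]
Op 9: note_on(60): voice 0 is free -> assigned | voices=[60 -]
Op 10: note_on(69): voice 1 is free -> assigned | voices=[60 69]
Op 11: note_on(68): all voices busy, STEAL voice 0 (pitch 60, oldest) -> assign | voices=[68 69]

Answer: 72 64 81 84 60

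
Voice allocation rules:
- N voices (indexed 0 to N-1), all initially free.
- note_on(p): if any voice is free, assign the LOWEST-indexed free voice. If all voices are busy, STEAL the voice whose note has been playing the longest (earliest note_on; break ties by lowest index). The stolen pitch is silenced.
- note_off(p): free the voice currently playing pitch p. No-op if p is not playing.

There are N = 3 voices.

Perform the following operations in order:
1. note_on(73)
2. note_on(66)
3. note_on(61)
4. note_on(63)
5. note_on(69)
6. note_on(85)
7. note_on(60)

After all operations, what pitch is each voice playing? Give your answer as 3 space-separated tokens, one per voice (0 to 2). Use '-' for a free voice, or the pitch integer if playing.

Answer: 60 69 85

Derivation:
Op 1: note_on(73): voice 0 is free -> assigned | voices=[73 - -]
Op 2: note_on(66): voice 1 is free -> assigned | voices=[73 66 -]
Op 3: note_on(61): voice 2 is free -> assigned | voices=[73 66 61]
Op 4: note_on(63): all voices busy, STEAL voice 0 (pitch 73, oldest) -> assign | voices=[63 66 61]
Op 5: note_on(69): all voices busy, STEAL voice 1 (pitch 66, oldest) -> assign | voices=[63 69 61]
Op 6: note_on(85): all voices busy, STEAL voice 2 (pitch 61, oldest) -> assign | voices=[63 69 85]
Op 7: note_on(60): all voices busy, STEAL voice 0 (pitch 63, oldest) -> assign | voices=[60 69 85]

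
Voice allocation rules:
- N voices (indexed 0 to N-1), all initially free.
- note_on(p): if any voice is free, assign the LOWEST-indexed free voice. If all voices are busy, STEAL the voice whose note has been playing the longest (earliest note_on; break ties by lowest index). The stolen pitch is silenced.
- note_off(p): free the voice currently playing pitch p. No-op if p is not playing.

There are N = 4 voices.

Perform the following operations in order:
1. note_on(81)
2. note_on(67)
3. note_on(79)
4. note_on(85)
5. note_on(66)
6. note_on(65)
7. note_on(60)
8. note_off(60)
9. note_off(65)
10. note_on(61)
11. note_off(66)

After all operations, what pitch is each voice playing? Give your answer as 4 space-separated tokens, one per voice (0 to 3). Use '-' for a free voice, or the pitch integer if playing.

Op 1: note_on(81): voice 0 is free -> assigned | voices=[81 - - -]
Op 2: note_on(67): voice 1 is free -> assigned | voices=[81 67 - -]
Op 3: note_on(79): voice 2 is free -> assigned | voices=[81 67 79 -]
Op 4: note_on(85): voice 3 is free -> assigned | voices=[81 67 79 85]
Op 5: note_on(66): all voices busy, STEAL voice 0 (pitch 81, oldest) -> assign | voices=[66 67 79 85]
Op 6: note_on(65): all voices busy, STEAL voice 1 (pitch 67, oldest) -> assign | voices=[66 65 79 85]
Op 7: note_on(60): all voices busy, STEAL voice 2 (pitch 79, oldest) -> assign | voices=[66 65 60 85]
Op 8: note_off(60): free voice 2 | voices=[66 65 - 85]
Op 9: note_off(65): free voice 1 | voices=[66 - - 85]
Op 10: note_on(61): voice 1 is free -> assigned | voices=[66 61 - 85]
Op 11: note_off(66): free voice 0 | voices=[- 61 - 85]

Answer: - 61 - 85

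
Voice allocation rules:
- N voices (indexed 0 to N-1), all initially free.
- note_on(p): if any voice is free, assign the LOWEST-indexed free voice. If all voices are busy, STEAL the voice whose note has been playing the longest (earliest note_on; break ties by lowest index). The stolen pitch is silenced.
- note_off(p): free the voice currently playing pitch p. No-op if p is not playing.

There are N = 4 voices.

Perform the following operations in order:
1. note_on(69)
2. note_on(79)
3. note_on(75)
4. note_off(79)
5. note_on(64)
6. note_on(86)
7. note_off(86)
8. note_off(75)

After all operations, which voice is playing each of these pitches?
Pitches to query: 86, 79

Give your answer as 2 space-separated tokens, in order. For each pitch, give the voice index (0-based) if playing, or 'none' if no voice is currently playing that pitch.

Answer: none none

Derivation:
Op 1: note_on(69): voice 0 is free -> assigned | voices=[69 - - -]
Op 2: note_on(79): voice 1 is free -> assigned | voices=[69 79 - -]
Op 3: note_on(75): voice 2 is free -> assigned | voices=[69 79 75 -]
Op 4: note_off(79): free voice 1 | voices=[69 - 75 -]
Op 5: note_on(64): voice 1 is free -> assigned | voices=[69 64 75 -]
Op 6: note_on(86): voice 3 is free -> assigned | voices=[69 64 75 86]
Op 7: note_off(86): free voice 3 | voices=[69 64 75 -]
Op 8: note_off(75): free voice 2 | voices=[69 64 - -]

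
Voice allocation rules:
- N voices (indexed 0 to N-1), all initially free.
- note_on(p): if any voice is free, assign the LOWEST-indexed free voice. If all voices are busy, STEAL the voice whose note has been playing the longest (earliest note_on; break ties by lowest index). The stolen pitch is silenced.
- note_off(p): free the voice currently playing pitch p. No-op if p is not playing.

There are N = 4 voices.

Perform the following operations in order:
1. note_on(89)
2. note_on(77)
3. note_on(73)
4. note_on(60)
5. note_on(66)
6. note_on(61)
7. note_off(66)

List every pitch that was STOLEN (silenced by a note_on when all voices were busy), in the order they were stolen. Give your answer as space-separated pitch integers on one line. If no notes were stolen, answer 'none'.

Answer: 89 77

Derivation:
Op 1: note_on(89): voice 0 is free -> assigned | voices=[89 - - -]
Op 2: note_on(77): voice 1 is free -> assigned | voices=[89 77 - -]
Op 3: note_on(73): voice 2 is free -> assigned | voices=[89 77 73 -]
Op 4: note_on(60): voice 3 is free -> assigned | voices=[89 77 73 60]
Op 5: note_on(66): all voices busy, STEAL voice 0 (pitch 89, oldest) -> assign | voices=[66 77 73 60]
Op 6: note_on(61): all voices busy, STEAL voice 1 (pitch 77, oldest) -> assign | voices=[66 61 73 60]
Op 7: note_off(66): free voice 0 | voices=[- 61 73 60]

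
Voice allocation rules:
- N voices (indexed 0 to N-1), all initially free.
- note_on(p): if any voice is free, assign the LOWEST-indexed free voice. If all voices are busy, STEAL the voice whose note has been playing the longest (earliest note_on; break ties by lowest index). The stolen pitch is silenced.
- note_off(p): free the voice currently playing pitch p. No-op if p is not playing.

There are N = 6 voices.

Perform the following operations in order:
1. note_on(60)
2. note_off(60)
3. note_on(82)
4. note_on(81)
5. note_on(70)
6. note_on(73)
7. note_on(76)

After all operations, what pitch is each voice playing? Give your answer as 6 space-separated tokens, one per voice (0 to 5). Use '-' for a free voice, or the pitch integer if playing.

Answer: 82 81 70 73 76 -

Derivation:
Op 1: note_on(60): voice 0 is free -> assigned | voices=[60 - - - - -]
Op 2: note_off(60): free voice 0 | voices=[- - - - - -]
Op 3: note_on(82): voice 0 is free -> assigned | voices=[82 - - - - -]
Op 4: note_on(81): voice 1 is free -> assigned | voices=[82 81 - - - -]
Op 5: note_on(70): voice 2 is free -> assigned | voices=[82 81 70 - - -]
Op 6: note_on(73): voice 3 is free -> assigned | voices=[82 81 70 73 - -]
Op 7: note_on(76): voice 4 is free -> assigned | voices=[82 81 70 73 76 -]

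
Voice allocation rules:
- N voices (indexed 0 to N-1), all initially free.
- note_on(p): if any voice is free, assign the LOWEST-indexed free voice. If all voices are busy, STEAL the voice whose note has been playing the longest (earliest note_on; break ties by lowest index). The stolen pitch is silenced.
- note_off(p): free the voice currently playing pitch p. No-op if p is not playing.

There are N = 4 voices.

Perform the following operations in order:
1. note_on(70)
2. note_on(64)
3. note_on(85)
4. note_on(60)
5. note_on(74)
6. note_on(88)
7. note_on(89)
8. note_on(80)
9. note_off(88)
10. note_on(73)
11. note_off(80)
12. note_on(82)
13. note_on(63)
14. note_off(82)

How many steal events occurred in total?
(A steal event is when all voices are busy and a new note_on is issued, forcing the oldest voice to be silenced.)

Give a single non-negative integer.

Answer: 5

Derivation:
Op 1: note_on(70): voice 0 is free -> assigned | voices=[70 - - -]
Op 2: note_on(64): voice 1 is free -> assigned | voices=[70 64 - -]
Op 3: note_on(85): voice 2 is free -> assigned | voices=[70 64 85 -]
Op 4: note_on(60): voice 3 is free -> assigned | voices=[70 64 85 60]
Op 5: note_on(74): all voices busy, STEAL voice 0 (pitch 70, oldest) -> assign | voices=[74 64 85 60]
Op 6: note_on(88): all voices busy, STEAL voice 1 (pitch 64, oldest) -> assign | voices=[74 88 85 60]
Op 7: note_on(89): all voices busy, STEAL voice 2 (pitch 85, oldest) -> assign | voices=[74 88 89 60]
Op 8: note_on(80): all voices busy, STEAL voice 3 (pitch 60, oldest) -> assign | voices=[74 88 89 80]
Op 9: note_off(88): free voice 1 | voices=[74 - 89 80]
Op 10: note_on(73): voice 1 is free -> assigned | voices=[74 73 89 80]
Op 11: note_off(80): free voice 3 | voices=[74 73 89 -]
Op 12: note_on(82): voice 3 is free -> assigned | voices=[74 73 89 82]
Op 13: note_on(63): all voices busy, STEAL voice 0 (pitch 74, oldest) -> assign | voices=[63 73 89 82]
Op 14: note_off(82): free voice 3 | voices=[63 73 89 -]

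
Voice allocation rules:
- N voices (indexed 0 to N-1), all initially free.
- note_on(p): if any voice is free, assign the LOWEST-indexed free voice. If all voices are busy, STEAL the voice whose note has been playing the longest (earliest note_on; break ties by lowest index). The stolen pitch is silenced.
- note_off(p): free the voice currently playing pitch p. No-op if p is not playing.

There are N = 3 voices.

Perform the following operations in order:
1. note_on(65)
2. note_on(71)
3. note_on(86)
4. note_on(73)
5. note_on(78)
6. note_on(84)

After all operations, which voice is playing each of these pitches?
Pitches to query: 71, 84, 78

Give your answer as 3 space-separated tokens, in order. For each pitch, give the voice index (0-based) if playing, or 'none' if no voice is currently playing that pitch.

Answer: none 2 1

Derivation:
Op 1: note_on(65): voice 0 is free -> assigned | voices=[65 - -]
Op 2: note_on(71): voice 1 is free -> assigned | voices=[65 71 -]
Op 3: note_on(86): voice 2 is free -> assigned | voices=[65 71 86]
Op 4: note_on(73): all voices busy, STEAL voice 0 (pitch 65, oldest) -> assign | voices=[73 71 86]
Op 5: note_on(78): all voices busy, STEAL voice 1 (pitch 71, oldest) -> assign | voices=[73 78 86]
Op 6: note_on(84): all voices busy, STEAL voice 2 (pitch 86, oldest) -> assign | voices=[73 78 84]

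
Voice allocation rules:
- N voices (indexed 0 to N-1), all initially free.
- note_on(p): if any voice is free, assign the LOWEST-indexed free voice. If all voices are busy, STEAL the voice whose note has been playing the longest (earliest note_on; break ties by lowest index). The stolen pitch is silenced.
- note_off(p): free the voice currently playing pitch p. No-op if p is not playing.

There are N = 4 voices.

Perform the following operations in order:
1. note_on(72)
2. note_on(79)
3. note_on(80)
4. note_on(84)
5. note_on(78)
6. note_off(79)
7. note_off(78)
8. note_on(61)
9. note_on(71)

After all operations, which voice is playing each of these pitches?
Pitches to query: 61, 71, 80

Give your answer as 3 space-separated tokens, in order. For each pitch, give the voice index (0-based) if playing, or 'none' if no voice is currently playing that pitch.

Op 1: note_on(72): voice 0 is free -> assigned | voices=[72 - - -]
Op 2: note_on(79): voice 1 is free -> assigned | voices=[72 79 - -]
Op 3: note_on(80): voice 2 is free -> assigned | voices=[72 79 80 -]
Op 4: note_on(84): voice 3 is free -> assigned | voices=[72 79 80 84]
Op 5: note_on(78): all voices busy, STEAL voice 0 (pitch 72, oldest) -> assign | voices=[78 79 80 84]
Op 6: note_off(79): free voice 1 | voices=[78 - 80 84]
Op 7: note_off(78): free voice 0 | voices=[- - 80 84]
Op 8: note_on(61): voice 0 is free -> assigned | voices=[61 - 80 84]
Op 9: note_on(71): voice 1 is free -> assigned | voices=[61 71 80 84]

Answer: 0 1 2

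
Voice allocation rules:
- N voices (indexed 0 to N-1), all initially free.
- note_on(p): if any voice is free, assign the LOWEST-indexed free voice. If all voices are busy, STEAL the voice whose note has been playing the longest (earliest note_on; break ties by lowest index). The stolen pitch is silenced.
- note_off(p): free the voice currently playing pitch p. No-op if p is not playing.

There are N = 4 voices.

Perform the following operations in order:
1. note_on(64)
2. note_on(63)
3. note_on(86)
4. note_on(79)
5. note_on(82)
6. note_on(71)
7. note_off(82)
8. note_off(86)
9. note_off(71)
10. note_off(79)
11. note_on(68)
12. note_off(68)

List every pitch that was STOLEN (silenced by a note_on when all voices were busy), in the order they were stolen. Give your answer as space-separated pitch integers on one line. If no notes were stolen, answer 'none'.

Op 1: note_on(64): voice 0 is free -> assigned | voices=[64 - - -]
Op 2: note_on(63): voice 1 is free -> assigned | voices=[64 63 - -]
Op 3: note_on(86): voice 2 is free -> assigned | voices=[64 63 86 -]
Op 4: note_on(79): voice 3 is free -> assigned | voices=[64 63 86 79]
Op 5: note_on(82): all voices busy, STEAL voice 0 (pitch 64, oldest) -> assign | voices=[82 63 86 79]
Op 6: note_on(71): all voices busy, STEAL voice 1 (pitch 63, oldest) -> assign | voices=[82 71 86 79]
Op 7: note_off(82): free voice 0 | voices=[- 71 86 79]
Op 8: note_off(86): free voice 2 | voices=[- 71 - 79]
Op 9: note_off(71): free voice 1 | voices=[- - - 79]
Op 10: note_off(79): free voice 3 | voices=[- - - -]
Op 11: note_on(68): voice 0 is free -> assigned | voices=[68 - - -]
Op 12: note_off(68): free voice 0 | voices=[- - - -]

Answer: 64 63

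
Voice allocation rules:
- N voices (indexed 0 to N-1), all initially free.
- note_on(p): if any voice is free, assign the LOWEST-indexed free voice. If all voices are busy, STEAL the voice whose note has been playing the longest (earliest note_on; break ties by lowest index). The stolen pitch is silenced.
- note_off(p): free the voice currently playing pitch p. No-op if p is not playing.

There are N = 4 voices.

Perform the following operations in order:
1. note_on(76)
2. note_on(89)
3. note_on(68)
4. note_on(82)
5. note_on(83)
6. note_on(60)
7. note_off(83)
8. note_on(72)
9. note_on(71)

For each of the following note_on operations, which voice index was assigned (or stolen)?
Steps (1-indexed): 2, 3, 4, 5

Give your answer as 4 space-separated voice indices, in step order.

Answer: 1 2 3 0

Derivation:
Op 1: note_on(76): voice 0 is free -> assigned | voices=[76 - - -]
Op 2: note_on(89): voice 1 is free -> assigned | voices=[76 89 - -]
Op 3: note_on(68): voice 2 is free -> assigned | voices=[76 89 68 -]
Op 4: note_on(82): voice 3 is free -> assigned | voices=[76 89 68 82]
Op 5: note_on(83): all voices busy, STEAL voice 0 (pitch 76, oldest) -> assign | voices=[83 89 68 82]
Op 6: note_on(60): all voices busy, STEAL voice 1 (pitch 89, oldest) -> assign | voices=[83 60 68 82]
Op 7: note_off(83): free voice 0 | voices=[- 60 68 82]
Op 8: note_on(72): voice 0 is free -> assigned | voices=[72 60 68 82]
Op 9: note_on(71): all voices busy, STEAL voice 2 (pitch 68, oldest) -> assign | voices=[72 60 71 82]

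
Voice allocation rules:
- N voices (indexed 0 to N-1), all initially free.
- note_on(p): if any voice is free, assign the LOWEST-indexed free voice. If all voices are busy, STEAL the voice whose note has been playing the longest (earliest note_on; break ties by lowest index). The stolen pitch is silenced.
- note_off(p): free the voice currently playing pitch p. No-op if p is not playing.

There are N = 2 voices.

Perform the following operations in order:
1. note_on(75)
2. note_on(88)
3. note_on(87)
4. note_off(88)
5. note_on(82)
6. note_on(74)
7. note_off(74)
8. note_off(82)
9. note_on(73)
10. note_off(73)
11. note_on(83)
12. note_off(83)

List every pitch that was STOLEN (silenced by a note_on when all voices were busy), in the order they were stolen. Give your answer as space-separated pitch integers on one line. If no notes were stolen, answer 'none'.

Op 1: note_on(75): voice 0 is free -> assigned | voices=[75 -]
Op 2: note_on(88): voice 1 is free -> assigned | voices=[75 88]
Op 3: note_on(87): all voices busy, STEAL voice 0 (pitch 75, oldest) -> assign | voices=[87 88]
Op 4: note_off(88): free voice 1 | voices=[87 -]
Op 5: note_on(82): voice 1 is free -> assigned | voices=[87 82]
Op 6: note_on(74): all voices busy, STEAL voice 0 (pitch 87, oldest) -> assign | voices=[74 82]
Op 7: note_off(74): free voice 0 | voices=[- 82]
Op 8: note_off(82): free voice 1 | voices=[- -]
Op 9: note_on(73): voice 0 is free -> assigned | voices=[73 -]
Op 10: note_off(73): free voice 0 | voices=[- -]
Op 11: note_on(83): voice 0 is free -> assigned | voices=[83 -]
Op 12: note_off(83): free voice 0 | voices=[- -]

Answer: 75 87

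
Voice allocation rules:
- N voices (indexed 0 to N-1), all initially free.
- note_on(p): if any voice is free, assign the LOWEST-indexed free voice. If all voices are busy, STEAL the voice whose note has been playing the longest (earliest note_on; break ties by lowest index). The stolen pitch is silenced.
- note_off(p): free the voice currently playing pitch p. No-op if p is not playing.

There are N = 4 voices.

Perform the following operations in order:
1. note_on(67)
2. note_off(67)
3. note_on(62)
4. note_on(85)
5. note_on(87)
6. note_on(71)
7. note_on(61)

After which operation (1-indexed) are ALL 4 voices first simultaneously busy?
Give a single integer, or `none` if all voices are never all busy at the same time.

Op 1: note_on(67): voice 0 is free -> assigned | voices=[67 - - -]
Op 2: note_off(67): free voice 0 | voices=[- - - -]
Op 3: note_on(62): voice 0 is free -> assigned | voices=[62 - - -]
Op 4: note_on(85): voice 1 is free -> assigned | voices=[62 85 - -]
Op 5: note_on(87): voice 2 is free -> assigned | voices=[62 85 87 -]
Op 6: note_on(71): voice 3 is free -> assigned | voices=[62 85 87 71]
Op 7: note_on(61): all voices busy, STEAL voice 0 (pitch 62, oldest) -> assign | voices=[61 85 87 71]

Answer: 6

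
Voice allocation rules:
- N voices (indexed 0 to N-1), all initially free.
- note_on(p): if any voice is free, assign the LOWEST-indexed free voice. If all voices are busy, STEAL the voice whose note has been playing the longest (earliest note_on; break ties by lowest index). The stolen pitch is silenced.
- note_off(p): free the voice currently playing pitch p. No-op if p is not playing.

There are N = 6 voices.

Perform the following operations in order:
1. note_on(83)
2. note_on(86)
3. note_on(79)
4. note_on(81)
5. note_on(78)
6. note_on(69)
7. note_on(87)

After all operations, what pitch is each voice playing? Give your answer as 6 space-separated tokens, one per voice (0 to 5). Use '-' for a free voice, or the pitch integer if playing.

Op 1: note_on(83): voice 0 is free -> assigned | voices=[83 - - - - -]
Op 2: note_on(86): voice 1 is free -> assigned | voices=[83 86 - - - -]
Op 3: note_on(79): voice 2 is free -> assigned | voices=[83 86 79 - - -]
Op 4: note_on(81): voice 3 is free -> assigned | voices=[83 86 79 81 - -]
Op 5: note_on(78): voice 4 is free -> assigned | voices=[83 86 79 81 78 -]
Op 6: note_on(69): voice 5 is free -> assigned | voices=[83 86 79 81 78 69]
Op 7: note_on(87): all voices busy, STEAL voice 0 (pitch 83, oldest) -> assign | voices=[87 86 79 81 78 69]

Answer: 87 86 79 81 78 69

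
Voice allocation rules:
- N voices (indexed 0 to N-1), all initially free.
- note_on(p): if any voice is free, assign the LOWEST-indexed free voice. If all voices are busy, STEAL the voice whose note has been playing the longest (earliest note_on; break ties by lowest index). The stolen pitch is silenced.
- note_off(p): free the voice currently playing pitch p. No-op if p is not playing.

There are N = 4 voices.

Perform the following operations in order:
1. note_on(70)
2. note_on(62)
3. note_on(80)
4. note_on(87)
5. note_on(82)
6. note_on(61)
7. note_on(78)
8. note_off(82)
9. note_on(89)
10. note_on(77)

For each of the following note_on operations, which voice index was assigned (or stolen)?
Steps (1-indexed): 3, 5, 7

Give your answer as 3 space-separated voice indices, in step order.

Op 1: note_on(70): voice 0 is free -> assigned | voices=[70 - - -]
Op 2: note_on(62): voice 1 is free -> assigned | voices=[70 62 - -]
Op 3: note_on(80): voice 2 is free -> assigned | voices=[70 62 80 -]
Op 4: note_on(87): voice 3 is free -> assigned | voices=[70 62 80 87]
Op 5: note_on(82): all voices busy, STEAL voice 0 (pitch 70, oldest) -> assign | voices=[82 62 80 87]
Op 6: note_on(61): all voices busy, STEAL voice 1 (pitch 62, oldest) -> assign | voices=[82 61 80 87]
Op 7: note_on(78): all voices busy, STEAL voice 2 (pitch 80, oldest) -> assign | voices=[82 61 78 87]
Op 8: note_off(82): free voice 0 | voices=[- 61 78 87]
Op 9: note_on(89): voice 0 is free -> assigned | voices=[89 61 78 87]
Op 10: note_on(77): all voices busy, STEAL voice 3 (pitch 87, oldest) -> assign | voices=[89 61 78 77]

Answer: 2 0 2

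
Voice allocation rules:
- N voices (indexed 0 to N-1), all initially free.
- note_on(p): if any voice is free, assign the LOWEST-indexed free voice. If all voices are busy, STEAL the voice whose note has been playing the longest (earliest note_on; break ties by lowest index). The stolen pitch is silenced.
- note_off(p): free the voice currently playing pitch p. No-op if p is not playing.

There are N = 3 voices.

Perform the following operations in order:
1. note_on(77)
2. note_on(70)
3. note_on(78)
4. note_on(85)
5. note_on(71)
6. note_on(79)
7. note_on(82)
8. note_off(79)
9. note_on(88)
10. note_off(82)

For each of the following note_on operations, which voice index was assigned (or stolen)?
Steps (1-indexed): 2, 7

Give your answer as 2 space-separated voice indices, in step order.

Op 1: note_on(77): voice 0 is free -> assigned | voices=[77 - -]
Op 2: note_on(70): voice 1 is free -> assigned | voices=[77 70 -]
Op 3: note_on(78): voice 2 is free -> assigned | voices=[77 70 78]
Op 4: note_on(85): all voices busy, STEAL voice 0 (pitch 77, oldest) -> assign | voices=[85 70 78]
Op 5: note_on(71): all voices busy, STEAL voice 1 (pitch 70, oldest) -> assign | voices=[85 71 78]
Op 6: note_on(79): all voices busy, STEAL voice 2 (pitch 78, oldest) -> assign | voices=[85 71 79]
Op 7: note_on(82): all voices busy, STEAL voice 0 (pitch 85, oldest) -> assign | voices=[82 71 79]
Op 8: note_off(79): free voice 2 | voices=[82 71 -]
Op 9: note_on(88): voice 2 is free -> assigned | voices=[82 71 88]
Op 10: note_off(82): free voice 0 | voices=[- 71 88]

Answer: 1 0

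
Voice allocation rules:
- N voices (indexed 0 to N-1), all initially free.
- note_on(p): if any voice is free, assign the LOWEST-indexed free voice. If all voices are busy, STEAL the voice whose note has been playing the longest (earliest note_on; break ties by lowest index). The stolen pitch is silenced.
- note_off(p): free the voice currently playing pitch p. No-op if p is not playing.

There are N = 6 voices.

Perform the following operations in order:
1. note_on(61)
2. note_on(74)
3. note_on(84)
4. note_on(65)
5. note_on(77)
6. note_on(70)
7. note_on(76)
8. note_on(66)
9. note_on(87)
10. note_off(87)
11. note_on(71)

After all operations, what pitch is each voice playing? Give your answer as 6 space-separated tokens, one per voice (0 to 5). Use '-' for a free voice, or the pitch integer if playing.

Op 1: note_on(61): voice 0 is free -> assigned | voices=[61 - - - - -]
Op 2: note_on(74): voice 1 is free -> assigned | voices=[61 74 - - - -]
Op 3: note_on(84): voice 2 is free -> assigned | voices=[61 74 84 - - -]
Op 4: note_on(65): voice 3 is free -> assigned | voices=[61 74 84 65 - -]
Op 5: note_on(77): voice 4 is free -> assigned | voices=[61 74 84 65 77 -]
Op 6: note_on(70): voice 5 is free -> assigned | voices=[61 74 84 65 77 70]
Op 7: note_on(76): all voices busy, STEAL voice 0 (pitch 61, oldest) -> assign | voices=[76 74 84 65 77 70]
Op 8: note_on(66): all voices busy, STEAL voice 1 (pitch 74, oldest) -> assign | voices=[76 66 84 65 77 70]
Op 9: note_on(87): all voices busy, STEAL voice 2 (pitch 84, oldest) -> assign | voices=[76 66 87 65 77 70]
Op 10: note_off(87): free voice 2 | voices=[76 66 - 65 77 70]
Op 11: note_on(71): voice 2 is free -> assigned | voices=[76 66 71 65 77 70]

Answer: 76 66 71 65 77 70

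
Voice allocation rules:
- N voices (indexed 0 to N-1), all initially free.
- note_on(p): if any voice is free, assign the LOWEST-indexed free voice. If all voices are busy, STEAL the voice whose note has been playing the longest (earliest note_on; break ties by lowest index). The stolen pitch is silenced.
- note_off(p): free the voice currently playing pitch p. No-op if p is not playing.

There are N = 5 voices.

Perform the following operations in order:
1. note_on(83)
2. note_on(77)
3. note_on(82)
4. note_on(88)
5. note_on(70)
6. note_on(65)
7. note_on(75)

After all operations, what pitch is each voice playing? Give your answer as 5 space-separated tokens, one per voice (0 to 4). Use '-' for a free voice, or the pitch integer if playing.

Answer: 65 75 82 88 70

Derivation:
Op 1: note_on(83): voice 0 is free -> assigned | voices=[83 - - - -]
Op 2: note_on(77): voice 1 is free -> assigned | voices=[83 77 - - -]
Op 3: note_on(82): voice 2 is free -> assigned | voices=[83 77 82 - -]
Op 4: note_on(88): voice 3 is free -> assigned | voices=[83 77 82 88 -]
Op 5: note_on(70): voice 4 is free -> assigned | voices=[83 77 82 88 70]
Op 6: note_on(65): all voices busy, STEAL voice 0 (pitch 83, oldest) -> assign | voices=[65 77 82 88 70]
Op 7: note_on(75): all voices busy, STEAL voice 1 (pitch 77, oldest) -> assign | voices=[65 75 82 88 70]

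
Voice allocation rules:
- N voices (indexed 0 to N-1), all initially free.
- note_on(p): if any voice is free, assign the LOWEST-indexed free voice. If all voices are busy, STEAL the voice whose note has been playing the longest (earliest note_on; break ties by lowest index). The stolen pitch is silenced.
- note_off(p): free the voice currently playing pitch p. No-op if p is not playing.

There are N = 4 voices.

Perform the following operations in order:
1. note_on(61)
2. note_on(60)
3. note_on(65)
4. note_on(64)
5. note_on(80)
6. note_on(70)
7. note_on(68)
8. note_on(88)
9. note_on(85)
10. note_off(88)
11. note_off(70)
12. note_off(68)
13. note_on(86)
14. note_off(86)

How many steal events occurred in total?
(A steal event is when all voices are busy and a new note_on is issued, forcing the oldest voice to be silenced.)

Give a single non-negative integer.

Op 1: note_on(61): voice 0 is free -> assigned | voices=[61 - - -]
Op 2: note_on(60): voice 1 is free -> assigned | voices=[61 60 - -]
Op 3: note_on(65): voice 2 is free -> assigned | voices=[61 60 65 -]
Op 4: note_on(64): voice 3 is free -> assigned | voices=[61 60 65 64]
Op 5: note_on(80): all voices busy, STEAL voice 0 (pitch 61, oldest) -> assign | voices=[80 60 65 64]
Op 6: note_on(70): all voices busy, STEAL voice 1 (pitch 60, oldest) -> assign | voices=[80 70 65 64]
Op 7: note_on(68): all voices busy, STEAL voice 2 (pitch 65, oldest) -> assign | voices=[80 70 68 64]
Op 8: note_on(88): all voices busy, STEAL voice 3 (pitch 64, oldest) -> assign | voices=[80 70 68 88]
Op 9: note_on(85): all voices busy, STEAL voice 0 (pitch 80, oldest) -> assign | voices=[85 70 68 88]
Op 10: note_off(88): free voice 3 | voices=[85 70 68 -]
Op 11: note_off(70): free voice 1 | voices=[85 - 68 -]
Op 12: note_off(68): free voice 2 | voices=[85 - - -]
Op 13: note_on(86): voice 1 is free -> assigned | voices=[85 86 - -]
Op 14: note_off(86): free voice 1 | voices=[85 - - -]

Answer: 5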